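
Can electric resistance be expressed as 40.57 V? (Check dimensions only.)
No

electric resistance has SI base units: kg * m^2 / (A^2 * s^3)
V does NOT reduce to kg * m^2 / (A^2 * s^3); a valid unit for electric resistance would be e.g. Ω.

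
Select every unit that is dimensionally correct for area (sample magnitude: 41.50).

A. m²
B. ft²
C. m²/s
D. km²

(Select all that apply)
A, B, D

area has SI base units: m^2

Checking each option against m^2:
  A. m²: ✓ matches
  B. ft²: ✓ matches
  C. m²/s: ✗ does not match
  D. km²: ✓ matches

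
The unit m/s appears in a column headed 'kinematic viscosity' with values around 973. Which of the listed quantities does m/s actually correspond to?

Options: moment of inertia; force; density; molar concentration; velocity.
velocity

kinematic viscosity should have units dimensionally equivalent to m^2 / s (e.g. m²/s).
The given unit 'm/s' reduces to m / s. Of the listed options, that is the dimensionality of velocity.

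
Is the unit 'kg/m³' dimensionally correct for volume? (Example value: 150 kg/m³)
No

volume has SI base units: m^3
kg/m³ does NOT reduce to m^3; a valid unit for volume would be e.g. m³.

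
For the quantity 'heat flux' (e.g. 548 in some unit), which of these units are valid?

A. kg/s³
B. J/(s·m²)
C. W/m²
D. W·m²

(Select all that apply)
A, B, C

heat flux has SI base units: kg / s^3

Checking each option against kg / s^3:
  A. kg/s³: ✓ matches
  B. J/(s·m²): ✓ matches
  C. W/m²: ✓ matches
  D. W·m²: ✗ does not match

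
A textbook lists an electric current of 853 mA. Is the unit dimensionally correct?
Yes

electric current has SI base units: A
mA reduces to the same SI base units, so it is a valid unit for electric current.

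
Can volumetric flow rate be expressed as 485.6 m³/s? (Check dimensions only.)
Yes

volumetric flow rate has SI base units: m^3 / s
m³/s reduces to the same SI base units, so it is a valid unit for volumetric flow rate.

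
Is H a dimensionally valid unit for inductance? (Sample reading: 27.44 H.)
Yes

inductance has SI base units: kg * m^2 / (A^2 * s^2)
H reduces to the same SI base units, so it is a valid unit for inductance.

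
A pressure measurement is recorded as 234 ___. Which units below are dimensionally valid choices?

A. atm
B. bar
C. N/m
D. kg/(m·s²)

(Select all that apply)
A, B, D

pressure has SI base units: kg / (m * s^2)

Checking each option against kg / (m * s^2):
  A. atm: ✓ matches
  B. bar: ✓ matches
  C. N/m: ✗ does not match
  D. kg/(m·s²): ✓ matches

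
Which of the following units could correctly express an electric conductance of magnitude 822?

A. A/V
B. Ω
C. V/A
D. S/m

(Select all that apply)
A

electric conductance has SI base units: A^2 * s^3 / (kg * m^2)

Checking each option against A^2 * s^3 / (kg * m^2):
  A. A/V: ✓ matches
  B. Ω: ✗ does not match
  C. V/A: ✗ does not match
  D. S/m: ✗ does not match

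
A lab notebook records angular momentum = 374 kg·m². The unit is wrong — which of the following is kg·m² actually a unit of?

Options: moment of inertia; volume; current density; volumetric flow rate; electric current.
moment of inertia

angular momentum should have units dimensionally equivalent to kg * m^2 / s (e.g. kg·m²/s).
The given unit 'kg·m²' reduces to kg * m^2. Of the listed options, that is the dimensionality of moment of inertia.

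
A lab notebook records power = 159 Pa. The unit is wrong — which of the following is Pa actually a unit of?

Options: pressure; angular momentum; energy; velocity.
pressure

power should have units dimensionally equivalent to kg * m^2 / s^3 (e.g. W).
The given unit 'Pa' reduces to kg / (m * s^2). Of the listed options, that is the dimensionality of pressure.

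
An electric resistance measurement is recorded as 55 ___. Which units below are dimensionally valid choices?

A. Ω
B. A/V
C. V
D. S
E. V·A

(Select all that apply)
A

electric resistance has SI base units: kg * m^2 / (A^2 * s^3)

Checking each option against kg * m^2 / (A^2 * s^3):
  A. Ω: ✓ matches
  B. A/V: ✗ does not match
  C. V: ✗ does not match
  D. S: ✗ does not match
  E. V·A: ✗ does not match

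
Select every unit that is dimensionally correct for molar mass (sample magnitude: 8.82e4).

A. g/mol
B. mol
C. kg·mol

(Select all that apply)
A

molar mass has SI base units: kg / mol

Checking each option against kg / mol:
  A. g/mol: ✓ matches
  B. mol: ✗ does not match
  C. kg·mol: ✗ does not match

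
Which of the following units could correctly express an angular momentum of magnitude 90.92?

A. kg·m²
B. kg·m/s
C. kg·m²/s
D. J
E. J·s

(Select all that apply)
C, E

angular momentum has SI base units: kg * m^2 / s

Checking each option against kg * m^2 / s:
  A. kg·m²: ✗ does not match
  B. kg·m/s: ✗ does not match
  C. kg·m²/s: ✓ matches
  D. J: ✗ does not match
  E. J·s: ✓ matches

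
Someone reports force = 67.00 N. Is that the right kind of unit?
Yes

force has SI base units: kg * m / s^2
N reduces to the same SI base units, so it is a valid unit for force.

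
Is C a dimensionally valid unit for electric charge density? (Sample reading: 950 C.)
No

electric charge density has SI base units: A * s / m^3
C does NOT reduce to A * s / m^3; a valid unit for electric charge density would be e.g. C/m³.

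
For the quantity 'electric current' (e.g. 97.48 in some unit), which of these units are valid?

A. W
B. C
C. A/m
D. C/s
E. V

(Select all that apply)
D

electric current has SI base units: A

Checking each option against A:
  A. W: ✗ does not match
  B. C: ✗ does not match
  C. A/m: ✗ does not match
  D. C/s: ✓ matches
  E. V: ✗ does not match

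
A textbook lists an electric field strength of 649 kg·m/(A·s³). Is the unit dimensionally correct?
Yes

electric field strength has SI base units: kg * m / (A * s^3)
kg·m/(A·s³) reduces to the same SI base units, so it is a valid unit for electric field strength.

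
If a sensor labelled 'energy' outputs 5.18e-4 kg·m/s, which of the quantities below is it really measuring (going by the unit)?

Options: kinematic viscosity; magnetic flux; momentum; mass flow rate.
momentum

energy should have units dimensionally equivalent to kg * m^2 / s^2 (e.g. J).
The given unit 'kg·m/s' reduces to kg * m / s. Of the listed options, that is the dimensionality of momentum.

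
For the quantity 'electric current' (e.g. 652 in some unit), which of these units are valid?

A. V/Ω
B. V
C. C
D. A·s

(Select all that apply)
A

electric current has SI base units: A

Checking each option against A:
  A. V/Ω: ✓ matches
  B. V: ✗ does not match
  C. C: ✗ does not match
  D. A·s: ✗ does not match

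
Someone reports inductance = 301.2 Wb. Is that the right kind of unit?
No

inductance has SI base units: kg * m^2 / (A^2 * s^2)
Wb does NOT reduce to kg * m^2 / (A^2 * s^2); a valid unit for inductance would be e.g. H.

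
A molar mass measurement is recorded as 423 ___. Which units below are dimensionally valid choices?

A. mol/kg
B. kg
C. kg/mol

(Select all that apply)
C

molar mass has SI base units: kg / mol

Checking each option against kg / mol:
  A. mol/kg: ✗ does not match
  B. kg: ✗ does not match
  C. kg/mol: ✓ matches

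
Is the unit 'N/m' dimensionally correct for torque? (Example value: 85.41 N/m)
No

torque has SI base units: kg * m^2 / s^2
N/m does NOT reduce to kg * m^2 / s^2; a valid unit for torque would be e.g. N·m.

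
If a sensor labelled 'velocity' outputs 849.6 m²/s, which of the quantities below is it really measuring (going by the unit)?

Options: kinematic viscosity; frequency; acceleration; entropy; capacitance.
kinematic viscosity

velocity should have units dimensionally equivalent to m / s (e.g. m/s).
The given unit 'm²/s' reduces to m^2 / s. Of the listed options, that is the dimensionality of kinematic viscosity.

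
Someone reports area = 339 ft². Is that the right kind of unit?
Yes

area has SI base units: m^2
ft² reduces to the same SI base units, so it is a valid unit for area.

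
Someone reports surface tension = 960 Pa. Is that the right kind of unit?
No

surface tension has SI base units: kg / s^2
Pa does NOT reduce to kg / s^2; a valid unit for surface tension would be e.g. N/m.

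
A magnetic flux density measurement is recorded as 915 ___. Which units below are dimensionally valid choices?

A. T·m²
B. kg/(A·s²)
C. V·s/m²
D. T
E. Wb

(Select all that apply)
B, C, D

magnetic flux density has SI base units: kg / (A * s^2)

Checking each option against kg / (A * s^2):
  A. T·m²: ✗ does not match
  B. kg/(A·s²): ✓ matches
  C. V·s/m²: ✓ matches
  D. T: ✓ matches
  E. Wb: ✗ does not match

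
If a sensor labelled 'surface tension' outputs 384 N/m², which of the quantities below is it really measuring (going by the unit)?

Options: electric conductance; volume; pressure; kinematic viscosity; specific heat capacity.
pressure

surface tension should have units dimensionally equivalent to kg / s^2 (e.g. N/m).
The given unit 'N/m²' reduces to kg / (m * s^2). Of the listed options, that is the dimensionality of pressure.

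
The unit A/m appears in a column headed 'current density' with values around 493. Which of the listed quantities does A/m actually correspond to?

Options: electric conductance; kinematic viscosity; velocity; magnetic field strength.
magnetic field strength

current density should have units dimensionally equivalent to A / m^2 (e.g. A/m²).
The given unit 'A/m' reduces to A / m. Of the listed options, that is the dimensionality of magnetic field strength.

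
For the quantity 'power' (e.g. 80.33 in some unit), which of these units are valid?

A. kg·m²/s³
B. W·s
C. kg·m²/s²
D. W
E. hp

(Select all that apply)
A, D, E

power has SI base units: kg * m^2 / s^3

Checking each option against kg * m^2 / s^3:
  A. kg·m²/s³: ✓ matches
  B. W·s: ✗ does not match
  C. kg·m²/s²: ✗ does not match
  D. W: ✓ matches
  E. hp: ✓ matches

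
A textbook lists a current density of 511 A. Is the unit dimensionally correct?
No

current density has SI base units: A / m^2
A does NOT reduce to A / m^2; a valid unit for current density would be e.g. A/m².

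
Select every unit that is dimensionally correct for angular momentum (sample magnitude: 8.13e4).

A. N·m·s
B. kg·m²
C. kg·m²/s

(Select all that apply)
A, C

angular momentum has SI base units: kg * m^2 / s

Checking each option against kg * m^2 / s:
  A. N·m·s: ✓ matches
  B. kg·m²: ✗ does not match
  C. kg·m²/s: ✓ matches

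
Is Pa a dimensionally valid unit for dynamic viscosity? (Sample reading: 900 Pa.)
No

dynamic viscosity has SI base units: kg / (m * s)
Pa does NOT reduce to kg / (m * s); a valid unit for dynamic viscosity would be e.g. Pa·s.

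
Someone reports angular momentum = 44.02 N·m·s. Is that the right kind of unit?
Yes

angular momentum has SI base units: kg * m^2 / s
N·m·s reduces to the same SI base units, so it is a valid unit for angular momentum.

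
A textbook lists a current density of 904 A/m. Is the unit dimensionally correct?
No

current density has SI base units: A / m^2
A/m does NOT reduce to A / m^2; a valid unit for current density would be e.g. A/m².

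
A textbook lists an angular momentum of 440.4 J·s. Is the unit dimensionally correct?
Yes

angular momentum has SI base units: kg * m^2 / s
J·s reduces to the same SI base units, so it is a valid unit for angular momentum.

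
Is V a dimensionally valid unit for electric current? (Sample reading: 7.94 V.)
No

electric current has SI base units: A
V does NOT reduce to A; a valid unit for electric current would be e.g. A.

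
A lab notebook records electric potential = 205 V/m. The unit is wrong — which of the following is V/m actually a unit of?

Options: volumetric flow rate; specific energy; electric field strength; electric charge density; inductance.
electric field strength

electric potential should have units dimensionally equivalent to kg * m^2 / (A * s^3) (e.g. V).
The given unit 'V/m' reduces to kg * m / (A * s^3). Of the listed options, that is the dimensionality of electric field strength.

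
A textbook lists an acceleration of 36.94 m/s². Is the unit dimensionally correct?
Yes

acceleration has SI base units: m / s^2
m/s² reduces to the same SI base units, so it is a valid unit for acceleration.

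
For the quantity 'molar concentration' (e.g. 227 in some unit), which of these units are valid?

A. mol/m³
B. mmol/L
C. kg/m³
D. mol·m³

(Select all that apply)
A, B

molar concentration has SI base units: mol / m^3

Checking each option against mol / m^3:
  A. mol/m³: ✓ matches
  B. mmol/L: ✓ matches
  C. kg/m³: ✗ does not match
  D. mol·m³: ✗ does not match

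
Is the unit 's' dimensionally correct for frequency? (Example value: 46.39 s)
No

frequency has SI base units: 1 / s
s does NOT reduce to 1 / s; a valid unit for frequency would be e.g. Hz.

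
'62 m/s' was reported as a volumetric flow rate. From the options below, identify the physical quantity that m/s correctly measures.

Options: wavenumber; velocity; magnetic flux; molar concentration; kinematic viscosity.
velocity

volumetric flow rate should have units dimensionally equivalent to m^3 / s (e.g. m³/s).
The given unit 'm/s' reduces to m / s. Of the listed options, that is the dimensionality of velocity.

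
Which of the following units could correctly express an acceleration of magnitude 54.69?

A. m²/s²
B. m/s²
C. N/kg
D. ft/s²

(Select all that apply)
B, C, D

acceleration has SI base units: m / s^2

Checking each option against m / s^2:
  A. m²/s²: ✗ does not match
  B. m/s²: ✓ matches
  C. N/kg: ✓ matches
  D. ft/s²: ✓ matches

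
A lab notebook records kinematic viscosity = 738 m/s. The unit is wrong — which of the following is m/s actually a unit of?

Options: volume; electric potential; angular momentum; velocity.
velocity

kinematic viscosity should have units dimensionally equivalent to m^2 / s (e.g. m²/s).
The given unit 'm/s' reduces to m / s. Of the listed options, that is the dimensionality of velocity.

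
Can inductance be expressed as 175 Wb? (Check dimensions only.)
No

inductance has SI base units: kg * m^2 / (A^2 * s^2)
Wb does NOT reduce to kg * m^2 / (A^2 * s^2); a valid unit for inductance would be e.g. H.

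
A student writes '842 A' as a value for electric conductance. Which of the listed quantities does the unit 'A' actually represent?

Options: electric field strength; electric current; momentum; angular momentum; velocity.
electric current

electric conductance should have units dimensionally equivalent to A^2 * s^3 / (kg * m^2) (e.g. S).
The given unit 'A' reduces to A. Of the listed options, that is the dimensionality of electric current.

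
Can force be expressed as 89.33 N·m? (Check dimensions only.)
No

force has SI base units: kg * m / s^2
N·m does NOT reduce to kg * m / s^2; a valid unit for force would be e.g. N.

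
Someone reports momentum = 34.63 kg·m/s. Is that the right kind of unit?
Yes

momentum has SI base units: kg * m / s
kg·m/s reduces to the same SI base units, so it is a valid unit for momentum.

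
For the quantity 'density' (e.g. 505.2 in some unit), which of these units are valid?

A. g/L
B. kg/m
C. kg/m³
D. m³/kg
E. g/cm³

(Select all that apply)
A, C, E

density has SI base units: kg / m^3

Checking each option against kg / m^3:
  A. g/L: ✓ matches
  B. kg/m: ✗ does not match
  C. kg/m³: ✓ matches
  D. m³/kg: ✗ does not match
  E. g/cm³: ✓ matches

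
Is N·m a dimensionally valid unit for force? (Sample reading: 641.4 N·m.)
No

force has SI base units: kg * m / s^2
N·m does NOT reduce to kg * m / s^2; a valid unit for force would be e.g. N.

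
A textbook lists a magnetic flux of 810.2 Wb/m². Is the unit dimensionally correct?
No

magnetic flux has SI base units: kg * m^2 / (A * s^2)
Wb/m² does NOT reduce to kg * m^2 / (A * s^2); a valid unit for magnetic flux would be e.g. Wb.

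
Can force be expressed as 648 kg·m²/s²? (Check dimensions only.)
No

force has SI base units: kg * m / s^2
kg·m²/s² does NOT reduce to kg * m / s^2; a valid unit for force would be e.g. N.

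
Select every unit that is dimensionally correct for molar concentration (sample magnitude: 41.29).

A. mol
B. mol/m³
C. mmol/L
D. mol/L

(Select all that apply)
B, C, D

molar concentration has SI base units: mol / m^3

Checking each option against mol / m^3:
  A. mol: ✗ does not match
  B. mol/m³: ✓ matches
  C. mmol/L: ✓ matches
  D. mol/L: ✓ matches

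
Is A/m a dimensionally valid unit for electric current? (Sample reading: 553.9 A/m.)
No

electric current has SI base units: A
A/m does NOT reduce to A; a valid unit for electric current would be e.g. A.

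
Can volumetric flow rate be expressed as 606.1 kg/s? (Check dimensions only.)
No

volumetric flow rate has SI base units: m^3 / s
kg/s does NOT reduce to m^3 / s; a valid unit for volumetric flow rate would be e.g. m³/s.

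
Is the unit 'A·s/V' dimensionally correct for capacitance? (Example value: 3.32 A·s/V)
Yes

capacitance has SI base units: A^2 * s^4 / (kg * m^2)
A·s/V reduces to the same SI base units, so it is a valid unit for capacitance.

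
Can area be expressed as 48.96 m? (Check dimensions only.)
No

area has SI base units: m^2
m does NOT reduce to m^2; a valid unit for area would be e.g. m².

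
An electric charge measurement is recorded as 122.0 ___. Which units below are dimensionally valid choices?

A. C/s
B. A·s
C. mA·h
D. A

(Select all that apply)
B, C

electric charge has SI base units: A * s

Checking each option against A * s:
  A. C/s: ✗ does not match
  B. A·s: ✓ matches
  C. mA·h: ✓ matches
  D. A: ✗ does not match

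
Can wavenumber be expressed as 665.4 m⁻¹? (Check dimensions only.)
Yes

wavenumber has SI base units: 1 / m
m⁻¹ reduces to the same SI base units, so it is a valid unit for wavenumber.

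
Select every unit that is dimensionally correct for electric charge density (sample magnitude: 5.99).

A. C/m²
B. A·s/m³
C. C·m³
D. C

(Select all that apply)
B

electric charge density has SI base units: A * s / m^3

Checking each option against A * s / m^3:
  A. C/m²: ✗ does not match
  B. A·s/m³: ✓ matches
  C. C·m³: ✗ does not match
  D. C: ✗ does not match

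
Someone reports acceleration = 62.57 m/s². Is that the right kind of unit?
Yes

acceleration has SI base units: m / s^2
m/s² reduces to the same SI base units, so it is a valid unit for acceleration.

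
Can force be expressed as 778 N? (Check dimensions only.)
Yes

force has SI base units: kg * m / s^2
N reduces to the same SI base units, so it is a valid unit for force.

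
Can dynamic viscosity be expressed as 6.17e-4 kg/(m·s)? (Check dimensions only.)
Yes

dynamic viscosity has SI base units: kg / (m * s)
kg/(m·s) reduces to the same SI base units, so it is a valid unit for dynamic viscosity.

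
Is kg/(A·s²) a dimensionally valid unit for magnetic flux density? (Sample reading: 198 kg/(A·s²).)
Yes

magnetic flux density has SI base units: kg / (A * s^2)
kg/(A·s²) reduces to the same SI base units, so it is a valid unit for magnetic flux density.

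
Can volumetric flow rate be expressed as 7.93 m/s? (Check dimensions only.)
No

volumetric flow rate has SI base units: m^3 / s
m/s does NOT reduce to m^3 / s; a valid unit for volumetric flow rate would be e.g. m³/s.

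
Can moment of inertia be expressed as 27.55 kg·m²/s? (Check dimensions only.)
No

moment of inertia has SI base units: kg * m^2
kg·m²/s does NOT reduce to kg * m^2; a valid unit for moment of inertia would be e.g. kg·m².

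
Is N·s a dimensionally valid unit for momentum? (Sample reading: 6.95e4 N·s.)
Yes

momentum has SI base units: kg * m / s
N·s reduces to the same SI base units, so it is a valid unit for momentum.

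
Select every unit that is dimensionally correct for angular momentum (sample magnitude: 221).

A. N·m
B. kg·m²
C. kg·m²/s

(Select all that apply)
C

angular momentum has SI base units: kg * m^2 / s

Checking each option against kg * m^2 / s:
  A. N·m: ✗ does not match
  B. kg·m²: ✗ does not match
  C. kg·m²/s: ✓ matches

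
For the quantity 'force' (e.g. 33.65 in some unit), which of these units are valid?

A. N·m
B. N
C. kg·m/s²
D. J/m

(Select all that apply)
B, C, D

force has SI base units: kg * m / s^2

Checking each option against kg * m / s^2:
  A. N·m: ✗ does not match
  B. N: ✓ matches
  C. kg·m/s²: ✓ matches
  D. J/m: ✓ matches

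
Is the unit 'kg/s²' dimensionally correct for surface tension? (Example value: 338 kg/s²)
Yes

surface tension has SI base units: kg / s^2
kg/s² reduces to the same SI base units, so it is a valid unit for surface tension.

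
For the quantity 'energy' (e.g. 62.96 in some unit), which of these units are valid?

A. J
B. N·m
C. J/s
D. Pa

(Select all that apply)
A, B

energy has SI base units: kg * m^2 / s^2

Checking each option against kg * m^2 / s^2:
  A. J: ✓ matches
  B. N·m: ✓ matches
  C. J/s: ✗ does not match
  D. Pa: ✗ does not match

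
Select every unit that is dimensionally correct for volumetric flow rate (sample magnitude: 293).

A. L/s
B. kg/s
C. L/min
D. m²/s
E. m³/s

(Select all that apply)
A, C, E

volumetric flow rate has SI base units: m^3 / s

Checking each option against m^3 / s:
  A. L/s: ✓ matches
  B. kg/s: ✗ does not match
  C. L/min: ✓ matches
  D. m²/s: ✗ does not match
  E. m³/s: ✓ matches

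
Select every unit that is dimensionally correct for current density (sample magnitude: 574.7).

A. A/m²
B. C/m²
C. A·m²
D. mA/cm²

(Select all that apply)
A, D

current density has SI base units: A / m^2

Checking each option against A / m^2:
  A. A/m²: ✓ matches
  B. C/m²: ✗ does not match
  C. A·m²: ✗ does not match
  D. mA/cm²: ✓ matches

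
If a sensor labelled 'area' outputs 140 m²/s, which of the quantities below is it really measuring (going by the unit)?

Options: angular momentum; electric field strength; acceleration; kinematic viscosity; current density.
kinematic viscosity

area should have units dimensionally equivalent to m^2 (e.g. m²).
The given unit 'm²/s' reduces to m^2 / s. Of the listed options, that is the dimensionality of kinematic viscosity.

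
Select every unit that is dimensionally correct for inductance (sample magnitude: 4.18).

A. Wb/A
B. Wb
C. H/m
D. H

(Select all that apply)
A, D

inductance has SI base units: kg * m^2 / (A^2 * s^2)

Checking each option against kg * m^2 / (A^2 * s^2):
  A. Wb/A: ✓ matches
  B. Wb: ✗ does not match
  C. H/m: ✗ does not match
  D. H: ✓ matches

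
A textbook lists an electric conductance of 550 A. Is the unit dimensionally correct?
No

electric conductance has SI base units: A^2 * s^3 / (kg * m^2)
A does NOT reduce to A^2 * s^3 / (kg * m^2); a valid unit for electric conductance would be e.g. S.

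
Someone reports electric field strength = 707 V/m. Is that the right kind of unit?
Yes

electric field strength has SI base units: kg * m / (A * s^3)
V/m reduces to the same SI base units, so it is a valid unit for electric field strength.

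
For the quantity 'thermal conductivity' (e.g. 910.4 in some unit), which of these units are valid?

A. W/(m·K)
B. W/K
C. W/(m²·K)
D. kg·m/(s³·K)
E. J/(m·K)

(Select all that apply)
A, D

thermal conductivity has SI base units: kg * m / (s^3 * K)

Checking each option against kg * m / (s^3 * K):
  A. W/(m·K): ✓ matches
  B. W/K: ✗ does not match
  C. W/(m²·K): ✗ does not match
  D. kg·m/(s³·K): ✓ matches
  E. J/(m·K): ✗ does not match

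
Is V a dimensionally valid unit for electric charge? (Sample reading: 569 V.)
No

electric charge has SI base units: A * s
V does NOT reduce to A * s; a valid unit for electric charge would be e.g. C.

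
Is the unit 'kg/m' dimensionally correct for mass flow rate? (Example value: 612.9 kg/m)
No

mass flow rate has SI base units: kg / s
kg/m does NOT reduce to kg / s; a valid unit for mass flow rate would be e.g. kg/s.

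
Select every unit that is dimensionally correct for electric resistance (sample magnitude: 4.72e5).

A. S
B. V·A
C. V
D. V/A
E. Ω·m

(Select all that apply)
D

electric resistance has SI base units: kg * m^2 / (A^2 * s^3)

Checking each option against kg * m^2 / (A^2 * s^3):
  A. S: ✗ does not match
  B. V·A: ✗ does not match
  C. V: ✗ does not match
  D. V/A: ✓ matches
  E. Ω·m: ✗ does not match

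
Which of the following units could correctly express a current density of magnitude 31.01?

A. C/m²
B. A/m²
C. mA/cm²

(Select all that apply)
B, C

current density has SI base units: A / m^2

Checking each option against A / m^2:
  A. C/m²: ✗ does not match
  B. A/m²: ✓ matches
  C. mA/cm²: ✓ matches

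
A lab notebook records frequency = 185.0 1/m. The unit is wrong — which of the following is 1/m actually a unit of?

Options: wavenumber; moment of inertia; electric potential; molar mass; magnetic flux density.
wavenumber

frequency should have units dimensionally equivalent to 1 / s (e.g. Hz).
The given unit '1/m' reduces to 1 / m. Of the listed options, that is the dimensionality of wavenumber.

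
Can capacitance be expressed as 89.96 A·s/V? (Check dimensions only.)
Yes

capacitance has SI base units: A^2 * s^4 / (kg * m^2)
A·s/V reduces to the same SI base units, so it is a valid unit for capacitance.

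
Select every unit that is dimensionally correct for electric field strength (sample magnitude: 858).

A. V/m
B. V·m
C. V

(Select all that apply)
A

electric field strength has SI base units: kg * m / (A * s^3)

Checking each option against kg * m / (A * s^3):
  A. V/m: ✓ matches
  B. V·m: ✗ does not match
  C. V: ✗ does not match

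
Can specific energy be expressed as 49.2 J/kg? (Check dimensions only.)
Yes

specific energy has SI base units: m^2 / s^2
J/kg reduces to the same SI base units, so it is a valid unit for specific energy.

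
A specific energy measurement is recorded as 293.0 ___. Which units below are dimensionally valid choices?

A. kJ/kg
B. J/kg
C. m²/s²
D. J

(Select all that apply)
A, B, C

specific energy has SI base units: m^2 / s^2

Checking each option against m^2 / s^2:
  A. kJ/kg: ✓ matches
  B. J/kg: ✓ matches
  C. m²/s²: ✓ matches
  D. J: ✗ does not match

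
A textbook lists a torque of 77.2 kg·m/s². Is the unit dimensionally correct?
No

torque has SI base units: kg * m^2 / s^2
kg·m/s² does NOT reduce to kg * m^2 / s^2; a valid unit for torque would be e.g. N·m.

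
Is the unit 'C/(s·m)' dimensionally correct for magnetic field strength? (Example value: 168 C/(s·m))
Yes

magnetic field strength has SI base units: A / m
C/(s·m) reduces to the same SI base units, so it is a valid unit for magnetic field strength.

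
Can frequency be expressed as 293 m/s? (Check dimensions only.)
No

frequency has SI base units: 1 / s
m/s does NOT reduce to 1 / s; a valid unit for frequency would be e.g. Hz.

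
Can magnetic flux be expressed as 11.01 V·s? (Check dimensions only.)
Yes

magnetic flux has SI base units: kg * m^2 / (A * s^2)
V·s reduces to the same SI base units, so it is a valid unit for magnetic flux.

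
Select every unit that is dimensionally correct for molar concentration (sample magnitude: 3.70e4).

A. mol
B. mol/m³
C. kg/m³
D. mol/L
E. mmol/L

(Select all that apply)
B, D, E

molar concentration has SI base units: mol / m^3

Checking each option against mol / m^3:
  A. mol: ✗ does not match
  B. mol/m³: ✓ matches
  C. kg/m³: ✗ does not match
  D. mol/L: ✓ matches
  E. mmol/L: ✓ matches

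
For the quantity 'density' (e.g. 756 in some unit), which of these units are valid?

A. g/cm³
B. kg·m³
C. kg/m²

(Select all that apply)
A

density has SI base units: kg / m^3

Checking each option against kg / m^3:
  A. g/cm³: ✓ matches
  B. kg·m³: ✗ does not match
  C. kg/m²: ✗ does not match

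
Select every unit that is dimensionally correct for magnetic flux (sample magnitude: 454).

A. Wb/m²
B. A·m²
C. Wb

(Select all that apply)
C

magnetic flux has SI base units: kg * m^2 / (A * s^2)

Checking each option against kg * m^2 / (A * s^2):
  A. Wb/m²: ✗ does not match
  B. A·m²: ✗ does not match
  C. Wb: ✓ matches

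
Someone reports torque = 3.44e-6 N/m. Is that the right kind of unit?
No

torque has SI base units: kg * m^2 / s^2
N/m does NOT reduce to kg * m^2 / s^2; a valid unit for torque would be e.g. N·m.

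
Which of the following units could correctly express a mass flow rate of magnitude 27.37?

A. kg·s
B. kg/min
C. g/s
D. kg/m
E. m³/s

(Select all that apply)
B, C

mass flow rate has SI base units: kg / s

Checking each option against kg / s:
  A. kg·s: ✗ does not match
  B. kg/min: ✓ matches
  C. g/s: ✓ matches
  D. kg/m: ✗ does not match
  E. m³/s: ✗ does not match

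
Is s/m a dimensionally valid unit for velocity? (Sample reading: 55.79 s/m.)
No

velocity has SI base units: m / s
s/m does NOT reduce to m / s; a valid unit for velocity would be e.g. m/s.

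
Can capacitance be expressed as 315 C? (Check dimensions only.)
No

capacitance has SI base units: A^2 * s^4 / (kg * m^2)
C does NOT reduce to A^2 * s^4 / (kg * m^2); a valid unit for capacitance would be e.g. F.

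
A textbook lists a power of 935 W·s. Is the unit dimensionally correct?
No

power has SI base units: kg * m^2 / s^3
W·s does NOT reduce to kg * m^2 / s^3; a valid unit for power would be e.g. W.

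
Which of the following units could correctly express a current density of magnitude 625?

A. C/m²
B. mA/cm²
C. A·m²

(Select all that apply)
B

current density has SI base units: A / m^2

Checking each option against A / m^2:
  A. C/m²: ✗ does not match
  B. mA/cm²: ✓ matches
  C. A·m²: ✗ does not match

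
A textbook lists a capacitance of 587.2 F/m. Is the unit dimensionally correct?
No

capacitance has SI base units: A^2 * s^4 / (kg * m^2)
F/m does NOT reduce to A^2 * s^4 / (kg * m^2); a valid unit for capacitance would be e.g. F.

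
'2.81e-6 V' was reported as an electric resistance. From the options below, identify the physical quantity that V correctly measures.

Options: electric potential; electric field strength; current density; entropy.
electric potential

electric resistance should have units dimensionally equivalent to kg * m^2 / (A^2 * s^3) (e.g. Ω).
The given unit 'V' reduces to kg * m^2 / (A * s^3). Of the listed options, that is the dimensionality of electric potential.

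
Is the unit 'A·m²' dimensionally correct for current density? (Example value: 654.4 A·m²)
No

current density has SI base units: A / m^2
A·m² does NOT reduce to A / m^2; a valid unit for current density would be e.g. A/m².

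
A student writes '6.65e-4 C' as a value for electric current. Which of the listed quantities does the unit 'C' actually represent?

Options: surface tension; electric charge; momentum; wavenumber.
electric charge

electric current should have units dimensionally equivalent to A (e.g. A).
The given unit 'C' reduces to A * s. Of the listed options, that is the dimensionality of electric charge.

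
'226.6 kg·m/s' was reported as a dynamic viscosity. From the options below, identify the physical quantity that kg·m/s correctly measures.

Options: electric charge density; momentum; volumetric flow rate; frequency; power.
momentum

dynamic viscosity should have units dimensionally equivalent to kg / (m * s) (e.g. Pa·s).
The given unit 'kg·m/s' reduces to kg * m / s. Of the listed options, that is the dimensionality of momentum.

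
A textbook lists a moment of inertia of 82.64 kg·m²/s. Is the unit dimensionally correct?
No

moment of inertia has SI base units: kg * m^2
kg·m²/s does NOT reduce to kg * m^2; a valid unit for moment of inertia would be e.g. kg·m².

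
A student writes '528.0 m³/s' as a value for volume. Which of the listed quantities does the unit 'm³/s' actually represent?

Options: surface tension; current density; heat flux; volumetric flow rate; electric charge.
volumetric flow rate

volume should have units dimensionally equivalent to m^3 (e.g. m³).
The given unit 'm³/s' reduces to m^3 / s. Of the listed options, that is the dimensionality of volumetric flow rate.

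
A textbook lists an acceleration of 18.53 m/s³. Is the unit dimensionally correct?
No

acceleration has SI base units: m / s^2
m/s³ does NOT reduce to m / s^2; a valid unit for acceleration would be e.g. m/s².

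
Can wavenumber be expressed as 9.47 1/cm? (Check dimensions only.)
Yes

wavenumber has SI base units: 1 / m
1/cm reduces to the same SI base units, so it is a valid unit for wavenumber.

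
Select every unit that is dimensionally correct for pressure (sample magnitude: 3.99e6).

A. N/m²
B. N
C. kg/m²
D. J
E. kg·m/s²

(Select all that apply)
A

pressure has SI base units: kg / (m * s^2)

Checking each option against kg / (m * s^2):
  A. N/m²: ✓ matches
  B. N: ✗ does not match
  C. kg/m²: ✗ does not match
  D. J: ✗ does not match
  E. kg·m/s²: ✗ does not match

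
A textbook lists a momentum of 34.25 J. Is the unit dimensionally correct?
No

momentum has SI base units: kg * m / s
J does NOT reduce to kg * m / s; a valid unit for momentum would be e.g. kg·m/s.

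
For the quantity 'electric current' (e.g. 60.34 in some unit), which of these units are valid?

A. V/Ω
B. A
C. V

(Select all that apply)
A, B

electric current has SI base units: A

Checking each option against A:
  A. V/Ω: ✓ matches
  B. A: ✓ matches
  C. V: ✗ does not match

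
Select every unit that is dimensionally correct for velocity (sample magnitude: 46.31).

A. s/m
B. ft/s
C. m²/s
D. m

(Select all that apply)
B

velocity has SI base units: m / s

Checking each option against m / s:
  A. s/m: ✗ does not match
  B. ft/s: ✓ matches
  C. m²/s: ✗ does not match
  D. m: ✗ does not match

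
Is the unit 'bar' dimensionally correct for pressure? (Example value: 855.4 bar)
Yes

pressure has SI base units: kg / (m * s^2)
bar reduces to the same SI base units, so it is a valid unit for pressure.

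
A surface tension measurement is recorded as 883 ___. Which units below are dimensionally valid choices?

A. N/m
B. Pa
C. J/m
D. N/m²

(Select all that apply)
A

surface tension has SI base units: kg / s^2

Checking each option against kg / s^2:
  A. N/m: ✓ matches
  B. Pa: ✗ does not match
  C. J/m: ✗ does not match
  D. N/m²: ✗ does not match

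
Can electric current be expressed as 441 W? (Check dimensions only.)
No

electric current has SI base units: A
W does NOT reduce to A; a valid unit for electric current would be e.g. A.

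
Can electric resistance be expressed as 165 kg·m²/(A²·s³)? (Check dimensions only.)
Yes

electric resistance has SI base units: kg * m^2 / (A^2 * s^3)
kg·m²/(A²·s³) reduces to the same SI base units, so it is a valid unit for electric resistance.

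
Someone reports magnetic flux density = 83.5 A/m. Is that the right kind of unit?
No

magnetic flux density has SI base units: kg / (A * s^2)
A/m does NOT reduce to kg / (A * s^2); a valid unit for magnetic flux density would be e.g. T.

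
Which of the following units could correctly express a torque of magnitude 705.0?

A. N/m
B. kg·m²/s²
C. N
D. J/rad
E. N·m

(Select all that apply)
B, D, E

torque has SI base units: kg * m^2 / s^2

Checking each option against kg * m^2 / s^2:
  A. N/m: ✗ does not match
  B. kg·m²/s²: ✓ matches
  C. N: ✗ does not match
  D. J/rad: ✓ matches
  E. N·m: ✓ matches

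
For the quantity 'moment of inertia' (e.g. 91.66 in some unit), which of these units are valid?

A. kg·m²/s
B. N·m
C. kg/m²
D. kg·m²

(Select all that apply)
D

moment of inertia has SI base units: kg * m^2

Checking each option against kg * m^2:
  A. kg·m²/s: ✗ does not match
  B. N·m: ✗ does not match
  C. kg/m²: ✗ does not match
  D. kg·m²: ✓ matches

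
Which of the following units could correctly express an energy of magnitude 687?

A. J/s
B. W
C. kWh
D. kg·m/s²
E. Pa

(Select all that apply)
C

energy has SI base units: kg * m^2 / s^2

Checking each option against kg * m^2 / s^2:
  A. J/s: ✗ does not match
  B. W: ✗ does not match
  C. kWh: ✓ matches
  D. kg·m/s²: ✗ does not match
  E. Pa: ✗ does not match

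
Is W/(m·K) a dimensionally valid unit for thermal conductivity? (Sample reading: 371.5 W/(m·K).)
Yes

thermal conductivity has SI base units: kg * m / (s^3 * K)
W/(m·K) reduces to the same SI base units, so it is a valid unit for thermal conductivity.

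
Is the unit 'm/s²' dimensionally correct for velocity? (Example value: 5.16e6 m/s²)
No

velocity has SI base units: m / s
m/s² does NOT reduce to m / s; a valid unit for velocity would be e.g. m/s.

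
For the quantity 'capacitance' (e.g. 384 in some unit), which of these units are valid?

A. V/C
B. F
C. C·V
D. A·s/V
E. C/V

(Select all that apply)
B, D, E

capacitance has SI base units: A^2 * s^4 / (kg * m^2)

Checking each option against A^2 * s^4 / (kg * m^2):
  A. V/C: ✗ does not match
  B. F: ✓ matches
  C. C·V: ✗ does not match
  D. A·s/V: ✓ matches
  E. C/V: ✓ matches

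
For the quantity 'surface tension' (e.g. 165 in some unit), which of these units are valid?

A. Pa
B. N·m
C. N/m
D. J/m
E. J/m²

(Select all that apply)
C, E

surface tension has SI base units: kg / s^2

Checking each option against kg / s^2:
  A. Pa: ✗ does not match
  B. N·m: ✗ does not match
  C. N/m: ✓ matches
  D. J/m: ✗ does not match
  E. J/m²: ✓ matches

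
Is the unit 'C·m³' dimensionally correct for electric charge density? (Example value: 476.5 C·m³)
No

electric charge density has SI base units: A * s / m^3
C·m³ does NOT reduce to A * s / m^3; a valid unit for electric charge density would be e.g. C/m³.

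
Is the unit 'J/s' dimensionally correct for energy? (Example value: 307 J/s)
No

energy has SI base units: kg * m^2 / s^2
J/s does NOT reduce to kg * m^2 / s^2; a valid unit for energy would be e.g. J.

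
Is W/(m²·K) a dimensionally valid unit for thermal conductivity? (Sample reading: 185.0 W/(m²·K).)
No

thermal conductivity has SI base units: kg * m / (s^3 * K)
W/(m²·K) does NOT reduce to kg * m / (s^3 * K); a valid unit for thermal conductivity would be e.g. W/(m·K).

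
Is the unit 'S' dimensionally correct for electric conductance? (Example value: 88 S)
Yes

electric conductance has SI base units: A^2 * s^3 / (kg * m^2)
S reduces to the same SI base units, so it is a valid unit for electric conductance.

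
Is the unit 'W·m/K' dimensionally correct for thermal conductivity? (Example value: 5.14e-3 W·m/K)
No

thermal conductivity has SI base units: kg * m / (s^3 * K)
W·m/K does NOT reduce to kg * m / (s^3 * K); a valid unit for thermal conductivity would be e.g. W/(m·K).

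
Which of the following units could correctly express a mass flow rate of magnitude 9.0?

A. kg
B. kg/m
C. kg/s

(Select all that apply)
C

mass flow rate has SI base units: kg / s

Checking each option against kg / s:
  A. kg: ✗ does not match
  B. kg/m: ✗ does not match
  C. kg/s: ✓ matches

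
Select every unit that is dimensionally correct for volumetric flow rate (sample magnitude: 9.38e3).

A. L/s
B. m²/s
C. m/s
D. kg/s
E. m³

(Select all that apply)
A

volumetric flow rate has SI base units: m^3 / s

Checking each option against m^3 / s:
  A. L/s: ✓ matches
  B. m²/s: ✗ does not match
  C. m/s: ✗ does not match
  D. kg/s: ✗ does not match
  E. m³: ✗ does not match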